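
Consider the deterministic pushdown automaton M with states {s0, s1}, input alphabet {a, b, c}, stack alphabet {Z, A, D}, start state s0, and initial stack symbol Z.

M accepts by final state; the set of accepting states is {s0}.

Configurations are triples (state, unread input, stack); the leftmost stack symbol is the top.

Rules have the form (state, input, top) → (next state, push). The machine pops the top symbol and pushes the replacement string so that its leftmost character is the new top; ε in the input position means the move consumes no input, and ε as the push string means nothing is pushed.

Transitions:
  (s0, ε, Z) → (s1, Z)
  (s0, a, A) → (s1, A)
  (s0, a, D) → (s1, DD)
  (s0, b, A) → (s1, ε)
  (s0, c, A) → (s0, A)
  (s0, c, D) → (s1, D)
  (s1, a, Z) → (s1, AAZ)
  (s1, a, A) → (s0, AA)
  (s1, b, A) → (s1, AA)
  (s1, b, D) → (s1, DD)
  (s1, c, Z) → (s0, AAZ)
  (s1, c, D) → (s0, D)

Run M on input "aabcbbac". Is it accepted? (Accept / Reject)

Reject

(s0, aabcbbac, Z)
  ε-move, top Z: go to s1, push Z → (s1, aabcbbac, Z)
  read a, top Z: go to s1, push AAZ → (s1, abcbbac, AAZ)
  read a, top A: go to s0, push AA → (s0, bcbbac, AAAZ)
  read b, top A: go to s1, push ε → (s1, cbbac, AAZ)
No transition applies at (s1, cbbac, AAZ); input not fully consumed.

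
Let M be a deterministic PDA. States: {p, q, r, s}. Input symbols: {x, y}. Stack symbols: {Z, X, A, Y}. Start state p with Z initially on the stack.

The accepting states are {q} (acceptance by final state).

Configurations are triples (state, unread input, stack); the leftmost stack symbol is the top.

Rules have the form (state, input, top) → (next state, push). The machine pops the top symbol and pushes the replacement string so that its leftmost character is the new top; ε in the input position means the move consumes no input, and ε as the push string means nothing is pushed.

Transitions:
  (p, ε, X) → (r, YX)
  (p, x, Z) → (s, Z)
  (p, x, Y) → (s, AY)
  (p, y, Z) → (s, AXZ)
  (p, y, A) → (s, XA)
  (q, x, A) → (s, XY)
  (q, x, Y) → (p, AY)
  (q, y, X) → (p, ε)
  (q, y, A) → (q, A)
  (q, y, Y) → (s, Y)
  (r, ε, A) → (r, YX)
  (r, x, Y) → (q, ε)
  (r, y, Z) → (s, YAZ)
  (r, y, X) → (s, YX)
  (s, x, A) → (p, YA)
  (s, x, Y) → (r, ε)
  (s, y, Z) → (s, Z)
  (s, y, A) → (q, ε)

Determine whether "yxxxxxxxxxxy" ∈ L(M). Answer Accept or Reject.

(p, yxxxxxxxxxxy, Z)
  read y, top Z: go to s, push AXZ → (s, xxxxxxxxxxy, AXZ)
  read x, top A: go to p, push YA → (p, xxxxxxxxxy, YAXZ)
  read x, top Y: go to s, push AY → (s, xxxxxxxxy, AYAXZ)
  read x, top A: go to p, push YA → (p, xxxxxxxy, YAYAXZ)
  read x, top Y: go to s, push AY → (s, xxxxxxy, AYAYAXZ)
  read x, top A: go to p, push YA → (p, xxxxxy, YAYAYAXZ)
  read x, top Y: go to s, push AY → (s, xxxxy, AYAYAYAXZ)
  read x, top A: go to p, push YA → (p, xxxy, YAYAYAYAXZ)
  read x, top Y: go to s, push AY → (s, xxy, AYAYAYAYAXZ)
  read x, top A: go to p, push YA → (p, xy, YAYAYAYAYAXZ)
  read x, top Y: go to s, push AY → (s, y, AYAYAYAYAYAXZ)
  read y, top A: go to q, push ε → (q, ε, YAYAYAYAYAXZ)
All input consumed; state q ∈ F.

Accept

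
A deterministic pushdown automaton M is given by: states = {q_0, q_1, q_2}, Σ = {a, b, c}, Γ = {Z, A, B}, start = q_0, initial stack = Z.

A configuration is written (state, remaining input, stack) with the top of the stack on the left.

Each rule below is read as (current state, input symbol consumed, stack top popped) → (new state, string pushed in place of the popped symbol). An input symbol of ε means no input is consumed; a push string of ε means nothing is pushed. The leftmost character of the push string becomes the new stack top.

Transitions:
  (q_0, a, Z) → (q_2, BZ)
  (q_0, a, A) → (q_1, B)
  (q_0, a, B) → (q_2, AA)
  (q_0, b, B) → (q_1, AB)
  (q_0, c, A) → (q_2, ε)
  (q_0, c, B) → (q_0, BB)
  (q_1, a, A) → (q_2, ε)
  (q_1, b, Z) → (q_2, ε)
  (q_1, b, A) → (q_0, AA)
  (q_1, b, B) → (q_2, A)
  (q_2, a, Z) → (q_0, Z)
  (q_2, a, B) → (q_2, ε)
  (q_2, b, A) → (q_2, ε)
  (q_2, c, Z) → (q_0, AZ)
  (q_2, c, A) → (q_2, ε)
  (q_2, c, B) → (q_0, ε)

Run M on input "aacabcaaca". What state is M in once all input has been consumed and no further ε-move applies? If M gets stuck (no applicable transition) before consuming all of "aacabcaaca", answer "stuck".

q_2

(q_0, aacabcaaca, Z) ⊢ (q_2, acabcaaca, BZ) ⊢ (q_2, cabcaaca, Z) ⊢ (q_0, abcaaca, AZ) ⊢ (q_1, bcaaca, BZ) ⊢ (q_2, caaca, AZ) ⊢ (q_2, aaca, Z) ⊢ (q_0, aca, Z) ⊢ (q_2, ca, BZ) ⊢ (q_0, a, Z) ⊢ (q_2, ε, BZ)
All input consumed; M is in state q_2.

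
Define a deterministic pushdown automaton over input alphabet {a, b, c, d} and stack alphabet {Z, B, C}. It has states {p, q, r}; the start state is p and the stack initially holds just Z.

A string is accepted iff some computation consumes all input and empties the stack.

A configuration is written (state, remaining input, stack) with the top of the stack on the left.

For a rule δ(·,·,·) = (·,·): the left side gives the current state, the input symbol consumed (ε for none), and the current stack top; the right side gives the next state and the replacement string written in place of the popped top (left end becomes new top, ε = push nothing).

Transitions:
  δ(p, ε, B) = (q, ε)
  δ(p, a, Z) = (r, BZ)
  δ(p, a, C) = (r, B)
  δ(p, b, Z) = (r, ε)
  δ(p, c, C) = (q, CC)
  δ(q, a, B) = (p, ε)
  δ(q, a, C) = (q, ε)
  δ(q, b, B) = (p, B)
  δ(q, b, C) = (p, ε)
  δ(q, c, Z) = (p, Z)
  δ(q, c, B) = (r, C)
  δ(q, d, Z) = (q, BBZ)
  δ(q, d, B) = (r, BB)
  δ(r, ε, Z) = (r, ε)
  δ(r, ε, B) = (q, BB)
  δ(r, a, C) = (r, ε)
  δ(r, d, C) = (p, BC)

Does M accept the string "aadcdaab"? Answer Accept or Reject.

Accept

(p, aadcdaab, Z)
  read a, top Z: go to r, push BZ → (r, adcdaab, BZ)
  ε-move, top B: go to q, push BB → (q, adcdaab, BBZ)
  read a, top B: go to p, push ε → (p, dcdaab, BZ)
  ε-move, top B: go to q, push ε → (q, dcdaab, Z)
  read d, top Z: go to q, push BBZ → (q, cdaab, BBZ)
  read c, top B: go to r, push C → (r, daab, CBZ)
  read d, top C: go to p, push BC → (p, aab, BCBZ)
  ε-move, top B: go to q, push ε → (q, aab, CBZ)
  read a, top C: go to q, push ε → (q, ab, BZ)
  read a, top B: go to p, push ε → (p, b, Z)
  read b, top Z: go to r, push ε → (r, ε, ε)
All input consumed and the stack is empty.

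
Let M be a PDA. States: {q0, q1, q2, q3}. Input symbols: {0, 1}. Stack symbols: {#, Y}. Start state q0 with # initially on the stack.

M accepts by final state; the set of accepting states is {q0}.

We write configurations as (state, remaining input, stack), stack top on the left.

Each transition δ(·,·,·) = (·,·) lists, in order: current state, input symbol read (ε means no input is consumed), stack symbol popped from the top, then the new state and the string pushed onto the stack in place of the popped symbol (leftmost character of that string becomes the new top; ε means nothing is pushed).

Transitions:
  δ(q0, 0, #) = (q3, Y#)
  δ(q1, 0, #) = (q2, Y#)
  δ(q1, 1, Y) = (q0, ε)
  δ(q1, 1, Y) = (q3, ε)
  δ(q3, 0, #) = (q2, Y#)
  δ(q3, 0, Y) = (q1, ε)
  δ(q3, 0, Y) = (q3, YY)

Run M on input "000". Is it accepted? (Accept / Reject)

No computation consumes all input and reaches a final state.

Reject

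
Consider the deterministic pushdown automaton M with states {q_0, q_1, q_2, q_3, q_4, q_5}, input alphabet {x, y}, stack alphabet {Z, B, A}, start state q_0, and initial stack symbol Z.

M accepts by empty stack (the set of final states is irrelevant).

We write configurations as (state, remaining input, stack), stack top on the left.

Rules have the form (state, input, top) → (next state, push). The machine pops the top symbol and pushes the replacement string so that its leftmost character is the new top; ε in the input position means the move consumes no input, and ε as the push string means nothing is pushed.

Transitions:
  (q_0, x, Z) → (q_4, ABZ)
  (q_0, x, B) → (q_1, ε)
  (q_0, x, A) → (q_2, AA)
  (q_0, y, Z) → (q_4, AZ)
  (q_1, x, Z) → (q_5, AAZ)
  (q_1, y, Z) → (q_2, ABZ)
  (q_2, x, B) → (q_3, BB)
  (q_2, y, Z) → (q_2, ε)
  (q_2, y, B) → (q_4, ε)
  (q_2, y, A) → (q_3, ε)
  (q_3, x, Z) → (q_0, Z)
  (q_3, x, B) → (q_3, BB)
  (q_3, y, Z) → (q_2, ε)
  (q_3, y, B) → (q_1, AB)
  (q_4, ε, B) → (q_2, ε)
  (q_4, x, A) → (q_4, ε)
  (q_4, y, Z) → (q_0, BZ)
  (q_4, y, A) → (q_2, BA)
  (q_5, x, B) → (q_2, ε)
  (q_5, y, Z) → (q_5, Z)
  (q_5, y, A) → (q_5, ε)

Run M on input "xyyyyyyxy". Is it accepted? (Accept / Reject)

(q_0, xyyyyyyxy, Z)
  read x, top Z: go to q_4, push ABZ → (q_4, yyyyyyxy, ABZ)
  read y, top A: go to q_2, push BA → (q_2, yyyyyxy, BABZ)
  read y, top B: go to q_4, push ε → (q_4, yyyyxy, ABZ)
  read y, top A: go to q_2, push BA → (q_2, yyyxy, BABZ)
  read y, top B: go to q_4, push ε → (q_4, yyxy, ABZ)
  read y, top A: go to q_2, push BA → (q_2, yxy, BABZ)
  read y, top B: go to q_4, push ε → (q_4, xy, ABZ)
  read x, top A: go to q_4, push ε → (q_4, y, BZ)
  ε-move, top B: go to q_2, push ε → (q_2, y, Z)
  read y, top Z: go to q_2, push ε → (q_2, ε, ε)
All input consumed and the stack is empty.

Accept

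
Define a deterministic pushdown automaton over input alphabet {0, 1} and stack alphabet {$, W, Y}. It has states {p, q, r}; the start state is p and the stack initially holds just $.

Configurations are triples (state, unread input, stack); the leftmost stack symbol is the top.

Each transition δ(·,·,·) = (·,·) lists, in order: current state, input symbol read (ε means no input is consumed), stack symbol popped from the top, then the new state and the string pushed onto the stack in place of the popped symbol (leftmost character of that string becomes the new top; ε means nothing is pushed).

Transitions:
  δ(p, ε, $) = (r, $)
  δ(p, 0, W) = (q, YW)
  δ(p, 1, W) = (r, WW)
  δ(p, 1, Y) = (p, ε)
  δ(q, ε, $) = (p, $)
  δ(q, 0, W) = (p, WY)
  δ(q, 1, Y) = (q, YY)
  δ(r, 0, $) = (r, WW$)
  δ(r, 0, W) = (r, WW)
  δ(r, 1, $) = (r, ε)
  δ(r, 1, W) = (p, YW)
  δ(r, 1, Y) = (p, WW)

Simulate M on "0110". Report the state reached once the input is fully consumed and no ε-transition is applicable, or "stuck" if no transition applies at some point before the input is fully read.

q

(p, 0110, $) ⊢ (r, 0110, $) ⊢ (r, 110, WW$) ⊢ (p, 10, YWW$) ⊢ (p, 0, WW$) ⊢ (q, ε, YWW$)
All input consumed; M is in state q.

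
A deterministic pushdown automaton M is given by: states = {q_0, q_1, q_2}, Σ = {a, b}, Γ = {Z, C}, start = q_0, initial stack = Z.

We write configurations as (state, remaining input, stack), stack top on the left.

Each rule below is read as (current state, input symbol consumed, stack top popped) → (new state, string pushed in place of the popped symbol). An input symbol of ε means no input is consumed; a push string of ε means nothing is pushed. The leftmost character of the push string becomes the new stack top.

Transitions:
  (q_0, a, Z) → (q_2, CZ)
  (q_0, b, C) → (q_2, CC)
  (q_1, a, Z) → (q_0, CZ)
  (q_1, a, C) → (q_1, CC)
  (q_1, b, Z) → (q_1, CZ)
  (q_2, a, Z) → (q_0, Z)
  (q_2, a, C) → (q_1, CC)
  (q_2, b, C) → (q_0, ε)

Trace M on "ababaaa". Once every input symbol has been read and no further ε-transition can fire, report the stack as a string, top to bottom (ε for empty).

(q_0, ababaaa, Z) ⊢ (q_2, babaaa, CZ) ⊢ (q_0, abaaa, Z) ⊢ (q_2, baaa, CZ) ⊢ (q_0, aaa, Z) ⊢ (q_2, aa, CZ) ⊢ (q_1, a, CCZ) ⊢ (q_1, ε, CCCZ)
All input consumed in state q_1 with stack CCCZ.

CCCZ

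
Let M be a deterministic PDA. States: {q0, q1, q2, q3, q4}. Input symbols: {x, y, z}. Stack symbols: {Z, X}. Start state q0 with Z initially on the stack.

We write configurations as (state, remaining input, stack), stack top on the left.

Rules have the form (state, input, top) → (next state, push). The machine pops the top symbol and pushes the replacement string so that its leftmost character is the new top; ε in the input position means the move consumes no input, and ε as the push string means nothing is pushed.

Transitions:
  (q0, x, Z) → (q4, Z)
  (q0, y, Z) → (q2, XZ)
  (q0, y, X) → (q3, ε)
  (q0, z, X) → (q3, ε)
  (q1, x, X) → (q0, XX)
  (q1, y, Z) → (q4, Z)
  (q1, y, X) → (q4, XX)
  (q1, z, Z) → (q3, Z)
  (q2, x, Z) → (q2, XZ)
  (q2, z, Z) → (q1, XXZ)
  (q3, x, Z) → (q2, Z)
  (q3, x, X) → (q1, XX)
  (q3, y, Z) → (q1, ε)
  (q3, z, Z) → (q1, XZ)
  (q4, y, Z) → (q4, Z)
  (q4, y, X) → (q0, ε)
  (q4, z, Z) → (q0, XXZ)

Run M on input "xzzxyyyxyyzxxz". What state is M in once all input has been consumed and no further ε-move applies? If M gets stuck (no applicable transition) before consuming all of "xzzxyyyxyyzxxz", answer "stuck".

(q0, xzzxyyyxyyzxxz, Z)
  read x, top Z: go to q4, push Z → (q4, zzxyyyxyyzxxz, Z)
  read z, top Z: go to q0, push XXZ → (q0, zxyyyxyyzxxz, XXZ)
  read z, top X: go to q3, push ε → (q3, xyyyxyyzxxz, XZ)
  read x, top X: go to q1, push XX → (q1, yyyxyyzxxz, XXZ)
  read y, top X: go to q4, push XX → (q4, yyxyyzxxz, XXXZ)
  read y, top X: go to q0, push ε → (q0, yxyyzxxz, XXZ)
  read y, top X: go to q3, push ε → (q3, xyyzxxz, XZ)
  read x, top X: go to q1, push XX → (q1, yyzxxz, XXZ)
  read y, top X: go to q4, push XX → (q4, yzxxz, XXXZ)
  read y, top X: go to q0, push ε → (q0, zxxz, XXZ)
  read z, top X: go to q3, push ε → (q3, xxz, XZ)
  read x, top X: go to q1, push XX → (q1, xz, XXZ)
  read x, top X: go to q0, push XX → (q0, z, XXXZ)
  read z, top X: go to q3, push ε → (q3, ε, XXZ)
All input consumed; M is in state q3.

q3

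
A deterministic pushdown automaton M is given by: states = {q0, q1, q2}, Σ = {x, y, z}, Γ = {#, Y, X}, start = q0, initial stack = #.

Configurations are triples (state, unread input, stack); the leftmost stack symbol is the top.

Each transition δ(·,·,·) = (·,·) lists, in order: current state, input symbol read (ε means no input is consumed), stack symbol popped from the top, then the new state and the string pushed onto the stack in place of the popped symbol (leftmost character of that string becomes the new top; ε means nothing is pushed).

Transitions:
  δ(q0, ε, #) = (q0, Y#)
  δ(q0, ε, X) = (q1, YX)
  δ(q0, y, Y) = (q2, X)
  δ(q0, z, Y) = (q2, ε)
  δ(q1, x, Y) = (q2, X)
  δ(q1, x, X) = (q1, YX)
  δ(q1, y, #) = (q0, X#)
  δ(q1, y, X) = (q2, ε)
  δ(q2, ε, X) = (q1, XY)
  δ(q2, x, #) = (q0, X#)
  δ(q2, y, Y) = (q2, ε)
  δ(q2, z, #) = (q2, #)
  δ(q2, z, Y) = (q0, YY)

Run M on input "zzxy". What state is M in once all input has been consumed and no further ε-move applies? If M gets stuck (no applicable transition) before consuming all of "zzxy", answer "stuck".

stuck

(q0, zzxy, #)
  ε-move, top #: go to q0, push Y# → (q0, zzxy, Y#)
  read z, top Y: go to q2, push ε → (q2, zxy, #)
  read z, top #: go to q2, push # → (q2, xy, #)
  read x, top #: go to q0, push X# → (q0, y, X#)
  ε-move, top X: go to q1, push YX → (q1, y, YX#)
No transition for (q1, y, top Y); M blocks with input y remaining.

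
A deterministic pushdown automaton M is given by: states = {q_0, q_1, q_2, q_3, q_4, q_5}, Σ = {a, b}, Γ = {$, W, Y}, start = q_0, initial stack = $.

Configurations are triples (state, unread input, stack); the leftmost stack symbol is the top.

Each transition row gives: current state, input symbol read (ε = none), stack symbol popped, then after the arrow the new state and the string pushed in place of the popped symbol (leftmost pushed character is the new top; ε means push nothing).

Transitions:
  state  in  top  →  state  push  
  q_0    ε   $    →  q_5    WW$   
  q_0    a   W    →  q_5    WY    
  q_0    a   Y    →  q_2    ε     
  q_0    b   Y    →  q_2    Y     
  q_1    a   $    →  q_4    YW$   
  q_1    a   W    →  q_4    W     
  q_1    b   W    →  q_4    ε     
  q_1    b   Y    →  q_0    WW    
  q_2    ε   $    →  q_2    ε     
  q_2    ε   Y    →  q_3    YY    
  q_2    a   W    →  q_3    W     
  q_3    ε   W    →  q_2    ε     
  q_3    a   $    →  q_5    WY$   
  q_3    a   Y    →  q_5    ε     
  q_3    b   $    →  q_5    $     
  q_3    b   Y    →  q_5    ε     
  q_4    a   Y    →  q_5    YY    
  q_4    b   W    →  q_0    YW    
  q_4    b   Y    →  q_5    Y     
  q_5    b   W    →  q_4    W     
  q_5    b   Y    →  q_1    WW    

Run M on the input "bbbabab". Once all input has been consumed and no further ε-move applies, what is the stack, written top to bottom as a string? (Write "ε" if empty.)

YWWWW$

(q_0, bbbabab, $)
  ε-move, top $: go to q_5, push WW$ → (q_5, bbbabab, WW$)
  read b, top W: go to q_4, push W → (q_4, bbabab, WW$)
  read b, top W: go to q_0, push YW → (q_0, babab, YWW$)
  read b, top Y: go to q_2, push Y → (q_2, abab, YWW$)
  ε-move, top Y: go to q_3, push YY → (q_3, abab, YYWW$)
  read a, top Y: go to q_5, push ε → (q_5, bab, YWW$)
  read b, top Y: go to q_1, push WW → (q_1, ab, WWWW$)
  read a, top W: go to q_4, push W → (q_4, b, WWWW$)
  read b, top W: go to q_0, push YW → (q_0, ε, YWWWW$)
All input consumed in state q_0 with stack YWWWW$.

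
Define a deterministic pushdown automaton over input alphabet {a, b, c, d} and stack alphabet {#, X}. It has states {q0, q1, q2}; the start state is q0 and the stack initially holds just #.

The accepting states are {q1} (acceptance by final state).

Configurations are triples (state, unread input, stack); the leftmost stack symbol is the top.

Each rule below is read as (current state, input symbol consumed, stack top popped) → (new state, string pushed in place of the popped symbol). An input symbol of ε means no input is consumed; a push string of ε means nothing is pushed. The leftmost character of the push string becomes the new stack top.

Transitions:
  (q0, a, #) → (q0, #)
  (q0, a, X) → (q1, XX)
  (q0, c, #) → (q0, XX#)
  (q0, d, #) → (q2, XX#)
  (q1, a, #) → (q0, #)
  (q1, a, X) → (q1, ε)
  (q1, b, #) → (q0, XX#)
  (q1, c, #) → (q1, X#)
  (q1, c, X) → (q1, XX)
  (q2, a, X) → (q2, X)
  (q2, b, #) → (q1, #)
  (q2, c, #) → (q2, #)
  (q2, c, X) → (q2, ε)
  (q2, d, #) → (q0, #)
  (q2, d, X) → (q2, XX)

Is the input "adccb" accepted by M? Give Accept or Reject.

(q0, adccb, #)
  read a, top #: go to q0, push # → (q0, dccb, #)
  read d, top #: go to q2, push XX# → (q2, ccb, XX#)
  read c, top X: go to q2, push ε → (q2, cb, X#)
  read c, top X: go to q2, push ε → (q2, b, #)
  read b, top #: go to q1, push # → (q1, ε, #)
All input consumed; state q1 ∈ F.

Accept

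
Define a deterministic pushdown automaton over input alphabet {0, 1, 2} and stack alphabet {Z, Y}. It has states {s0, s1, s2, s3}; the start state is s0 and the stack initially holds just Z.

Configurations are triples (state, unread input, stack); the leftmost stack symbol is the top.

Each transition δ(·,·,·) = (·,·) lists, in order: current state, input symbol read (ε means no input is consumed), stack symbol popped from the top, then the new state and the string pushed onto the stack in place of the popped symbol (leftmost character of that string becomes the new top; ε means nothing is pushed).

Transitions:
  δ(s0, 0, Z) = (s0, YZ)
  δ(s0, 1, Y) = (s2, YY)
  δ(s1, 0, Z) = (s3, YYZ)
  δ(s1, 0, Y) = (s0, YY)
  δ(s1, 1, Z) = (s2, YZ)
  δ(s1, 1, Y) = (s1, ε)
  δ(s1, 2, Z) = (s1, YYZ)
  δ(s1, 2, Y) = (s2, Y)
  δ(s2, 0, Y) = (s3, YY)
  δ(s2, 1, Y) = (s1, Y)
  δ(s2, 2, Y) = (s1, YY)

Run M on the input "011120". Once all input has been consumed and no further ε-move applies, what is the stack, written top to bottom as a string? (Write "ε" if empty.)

(s0, 011120, Z)
  read 0, top Z: go to s0, push YZ → (s0, 11120, YZ)
  read 1, top Y: go to s2, push YY → (s2, 1120, YYZ)
  read 1, top Y: go to s1, push Y → (s1, 120, YYZ)
  read 1, top Y: go to s1, push ε → (s1, 20, YZ)
  read 2, top Y: go to s2, push Y → (s2, 0, YZ)
  read 0, top Y: go to s3, push YY → (s3, ε, YYZ)
All input consumed in state s3 with stack YYZ.

YYZ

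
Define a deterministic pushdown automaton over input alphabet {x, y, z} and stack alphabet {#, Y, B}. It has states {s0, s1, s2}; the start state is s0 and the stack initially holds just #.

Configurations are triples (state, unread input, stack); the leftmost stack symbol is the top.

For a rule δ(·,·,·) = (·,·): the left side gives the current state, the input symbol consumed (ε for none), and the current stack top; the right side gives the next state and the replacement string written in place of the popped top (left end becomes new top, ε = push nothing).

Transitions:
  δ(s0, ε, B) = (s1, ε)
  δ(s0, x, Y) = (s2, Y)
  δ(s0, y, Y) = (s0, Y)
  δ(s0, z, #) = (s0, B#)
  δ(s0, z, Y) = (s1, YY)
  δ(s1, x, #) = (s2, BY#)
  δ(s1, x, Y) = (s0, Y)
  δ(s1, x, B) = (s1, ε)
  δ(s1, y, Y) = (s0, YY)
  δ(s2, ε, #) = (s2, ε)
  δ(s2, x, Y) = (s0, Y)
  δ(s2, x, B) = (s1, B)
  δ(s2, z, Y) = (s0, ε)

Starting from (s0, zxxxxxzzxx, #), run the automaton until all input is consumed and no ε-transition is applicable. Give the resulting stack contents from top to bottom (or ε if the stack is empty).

(s0, zxxxxxzzxx, #)
  read z, top #: go to s0, push B# → (s0, xxxxxzzxx, B#)
  ε-move, top B: go to s1, push ε → (s1, xxxxxzzxx, #)
  read x, top #: go to s2, push BY# → (s2, xxxxzzxx, BY#)
  read x, top B: go to s1, push B → (s1, xxxzzxx, BY#)
  read x, top B: go to s1, push ε → (s1, xxzzxx, Y#)
  read x, top Y: go to s0, push Y → (s0, xzzxx, Y#)
  read x, top Y: go to s2, push Y → (s2, zzxx, Y#)
  read z, top Y: go to s0, push ε → (s0, zxx, #)
  read z, top #: go to s0, push B# → (s0, xx, B#)
  ε-move, top B: go to s1, push ε → (s1, xx, #)
  read x, top #: go to s2, push BY# → (s2, x, BY#)
  read x, top B: go to s1, push B → (s1, ε, BY#)
All input consumed in state s1 with stack BY#.

BY#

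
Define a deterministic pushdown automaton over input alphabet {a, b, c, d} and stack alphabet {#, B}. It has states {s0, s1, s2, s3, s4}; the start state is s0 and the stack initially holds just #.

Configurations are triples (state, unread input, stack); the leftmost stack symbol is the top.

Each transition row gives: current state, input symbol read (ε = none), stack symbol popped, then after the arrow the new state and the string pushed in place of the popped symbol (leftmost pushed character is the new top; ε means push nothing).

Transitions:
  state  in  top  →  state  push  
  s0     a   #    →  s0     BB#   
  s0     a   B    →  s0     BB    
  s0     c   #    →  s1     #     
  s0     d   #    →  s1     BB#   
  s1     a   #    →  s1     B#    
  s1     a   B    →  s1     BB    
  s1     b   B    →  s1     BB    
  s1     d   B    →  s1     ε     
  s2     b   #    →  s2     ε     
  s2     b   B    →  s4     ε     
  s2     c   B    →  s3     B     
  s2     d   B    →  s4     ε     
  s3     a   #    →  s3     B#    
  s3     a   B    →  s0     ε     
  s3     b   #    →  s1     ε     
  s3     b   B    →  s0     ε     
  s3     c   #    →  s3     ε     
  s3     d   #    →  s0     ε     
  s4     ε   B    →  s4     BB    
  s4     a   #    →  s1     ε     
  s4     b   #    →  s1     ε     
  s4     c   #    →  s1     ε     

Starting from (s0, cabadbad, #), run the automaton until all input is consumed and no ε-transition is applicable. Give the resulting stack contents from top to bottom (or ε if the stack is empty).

(s0, cabadbad, #)
  read c, top #: go to s1, push # → (s1, abadbad, #)
  read a, top #: go to s1, push B# → (s1, badbad, B#)
  read b, top B: go to s1, push BB → (s1, adbad, BB#)
  read a, top B: go to s1, push BB → (s1, dbad, BBB#)
  read d, top B: go to s1, push ε → (s1, bad, BB#)
  read b, top B: go to s1, push BB → (s1, ad, BBB#)
  read a, top B: go to s1, push BB → (s1, d, BBBB#)
  read d, top B: go to s1, push ε → (s1, ε, BBB#)
All input consumed in state s1 with stack BBB#.

BBB#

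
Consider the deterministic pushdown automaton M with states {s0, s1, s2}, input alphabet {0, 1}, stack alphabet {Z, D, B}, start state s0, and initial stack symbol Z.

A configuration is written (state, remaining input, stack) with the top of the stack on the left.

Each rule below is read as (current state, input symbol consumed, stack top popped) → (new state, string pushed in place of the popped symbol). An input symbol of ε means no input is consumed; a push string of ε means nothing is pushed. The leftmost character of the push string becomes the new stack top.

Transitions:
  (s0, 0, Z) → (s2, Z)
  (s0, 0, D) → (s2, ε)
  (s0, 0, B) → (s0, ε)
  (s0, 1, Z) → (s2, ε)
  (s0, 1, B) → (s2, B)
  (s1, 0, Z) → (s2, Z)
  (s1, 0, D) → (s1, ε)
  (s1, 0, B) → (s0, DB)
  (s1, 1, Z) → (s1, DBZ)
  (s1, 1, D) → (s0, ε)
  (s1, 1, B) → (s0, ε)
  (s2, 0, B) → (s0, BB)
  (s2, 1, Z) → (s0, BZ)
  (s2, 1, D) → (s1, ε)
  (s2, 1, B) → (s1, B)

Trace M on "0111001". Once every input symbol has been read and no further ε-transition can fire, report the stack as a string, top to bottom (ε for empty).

(s0, 0111001, Z) ⊢ (s2, 111001, Z) ⊢ (s0, 11001, BZ) ⊢ (s2, 1001, BZ) ⊢ (s1, 001, BZ) ⊢ (s0, 01, DBZ) ⊢ (s2, 1, BZ) ⊢ (s1, ε, BZ)
All input consumed in state s1 with stack BZ.

BZ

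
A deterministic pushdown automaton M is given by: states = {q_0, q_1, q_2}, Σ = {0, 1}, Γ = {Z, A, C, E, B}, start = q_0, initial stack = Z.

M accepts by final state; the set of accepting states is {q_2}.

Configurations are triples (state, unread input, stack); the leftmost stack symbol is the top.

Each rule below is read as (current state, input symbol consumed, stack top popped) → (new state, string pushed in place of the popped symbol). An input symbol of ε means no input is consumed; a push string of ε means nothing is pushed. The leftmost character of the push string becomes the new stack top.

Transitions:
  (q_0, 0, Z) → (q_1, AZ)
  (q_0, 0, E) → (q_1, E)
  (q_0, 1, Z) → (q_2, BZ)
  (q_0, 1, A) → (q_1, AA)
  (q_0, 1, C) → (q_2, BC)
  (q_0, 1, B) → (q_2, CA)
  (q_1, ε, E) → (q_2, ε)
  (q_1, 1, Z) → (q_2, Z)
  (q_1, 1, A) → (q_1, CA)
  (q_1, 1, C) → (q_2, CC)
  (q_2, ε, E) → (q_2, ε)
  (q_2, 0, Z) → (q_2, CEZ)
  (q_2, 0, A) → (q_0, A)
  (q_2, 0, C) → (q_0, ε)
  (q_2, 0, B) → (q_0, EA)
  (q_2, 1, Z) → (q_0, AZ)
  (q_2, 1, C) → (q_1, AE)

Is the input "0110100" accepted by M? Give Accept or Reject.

(q_0, 0110100, Z) ⊢ (q_1, 110100, AZ) ⊢ (q_1, 10100, CAZ) ⊢ (q_2, 0100, CCAZ) ⊢ (q_0, 100, CAZ) ⊢ (q_2, 00, BCAZ) ⊢ (q_0, 0, EACAZ) ⊢ (q_1, ε, EACAZ) ⊢ (q_2, ε, ACAZ)
All input consumed; state q_2 ∈ F.

Accept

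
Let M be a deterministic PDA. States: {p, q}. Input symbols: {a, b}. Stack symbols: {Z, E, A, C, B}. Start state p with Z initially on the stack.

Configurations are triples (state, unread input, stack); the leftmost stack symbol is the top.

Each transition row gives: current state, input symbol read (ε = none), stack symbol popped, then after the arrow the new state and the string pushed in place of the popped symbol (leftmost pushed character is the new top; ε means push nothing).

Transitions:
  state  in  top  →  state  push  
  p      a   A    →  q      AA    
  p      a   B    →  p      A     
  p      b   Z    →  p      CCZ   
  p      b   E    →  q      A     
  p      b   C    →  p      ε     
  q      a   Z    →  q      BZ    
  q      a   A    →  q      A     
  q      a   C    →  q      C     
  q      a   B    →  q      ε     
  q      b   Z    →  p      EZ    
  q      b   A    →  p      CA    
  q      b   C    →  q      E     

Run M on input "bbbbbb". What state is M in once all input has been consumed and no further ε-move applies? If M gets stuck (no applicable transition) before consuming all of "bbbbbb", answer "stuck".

(p, bbbbbb, Z)
  read b, top Z: go to p, push CCZ → (p, bbbbb, CCZ)
  read b, top C: go to p, push ε → (p, bbbb, CZ)
  read b, top C: go to p, push ε → (p, bbb, Z)
  read b, top Z: go to p, push CCZ → (p, bb, CCZ)
  read b, top C: go to p, push ε → (p, b, CZ)
  read b, top C: go to p, push ε → (p, ε, Z)
All input consumed; M is in state p.

p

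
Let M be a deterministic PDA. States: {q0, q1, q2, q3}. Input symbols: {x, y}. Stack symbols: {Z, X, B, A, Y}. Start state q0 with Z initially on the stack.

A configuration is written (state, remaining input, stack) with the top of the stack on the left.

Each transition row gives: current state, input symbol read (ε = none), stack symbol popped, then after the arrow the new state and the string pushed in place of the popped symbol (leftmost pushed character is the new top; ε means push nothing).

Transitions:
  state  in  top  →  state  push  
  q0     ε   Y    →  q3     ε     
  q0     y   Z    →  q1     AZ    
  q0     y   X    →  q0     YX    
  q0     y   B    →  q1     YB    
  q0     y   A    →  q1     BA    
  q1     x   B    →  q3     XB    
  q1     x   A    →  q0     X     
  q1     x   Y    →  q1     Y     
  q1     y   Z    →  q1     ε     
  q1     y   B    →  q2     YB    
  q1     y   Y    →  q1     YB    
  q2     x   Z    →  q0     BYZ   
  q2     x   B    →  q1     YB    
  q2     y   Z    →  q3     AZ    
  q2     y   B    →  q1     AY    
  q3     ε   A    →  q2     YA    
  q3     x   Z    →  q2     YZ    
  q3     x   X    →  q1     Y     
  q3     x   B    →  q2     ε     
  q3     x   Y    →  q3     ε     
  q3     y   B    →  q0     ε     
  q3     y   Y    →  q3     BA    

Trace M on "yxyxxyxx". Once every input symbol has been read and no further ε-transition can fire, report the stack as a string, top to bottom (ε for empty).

(q0, yxyxxyxx, Z)
  read y, top Z: go to q1, push AZ → (q1, xyxxyxx, AZ)
  read x, top A: go to q0, push X → (q0, yxxyxx, XZ)
  read y, top X: go to q0, push YX → (q0, xxyxx, YXZ)
  ε-move, top Y: go to q3, push ε → (q3, xxyxx, XZ)
  read x, top X: go to q1, push Y → (q1, xyxx, YZ)
  read x, top Y: go to q1, push Y → (q1, yxx, YZ)
  read y, top Y: go to q1, push YB → (q1, xx, YBZ)
  read x, top Y: go to q1, push Y → (q1, x, YBZ)
  read x, top Y: go to q1, push Y → (q1, ε, YBZ)
All input consumed in state q1 with stack YBZ.

YBZ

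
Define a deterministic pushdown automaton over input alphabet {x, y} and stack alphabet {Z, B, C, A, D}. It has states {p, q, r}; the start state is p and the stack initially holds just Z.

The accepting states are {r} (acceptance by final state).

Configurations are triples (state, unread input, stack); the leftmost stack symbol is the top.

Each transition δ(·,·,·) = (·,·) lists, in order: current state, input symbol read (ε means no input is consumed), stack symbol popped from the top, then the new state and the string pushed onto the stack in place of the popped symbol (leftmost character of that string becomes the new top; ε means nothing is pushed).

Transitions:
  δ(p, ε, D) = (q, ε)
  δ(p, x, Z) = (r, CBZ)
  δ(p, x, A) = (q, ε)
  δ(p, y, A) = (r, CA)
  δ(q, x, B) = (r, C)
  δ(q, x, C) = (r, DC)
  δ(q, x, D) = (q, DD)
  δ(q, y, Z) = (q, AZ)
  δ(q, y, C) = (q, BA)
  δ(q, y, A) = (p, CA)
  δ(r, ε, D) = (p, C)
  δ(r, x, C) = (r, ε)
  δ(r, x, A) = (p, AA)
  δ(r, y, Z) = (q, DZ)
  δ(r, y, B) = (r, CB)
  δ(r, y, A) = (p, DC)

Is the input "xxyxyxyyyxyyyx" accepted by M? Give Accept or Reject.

Reject

(p, xxyxyxyyyxyyyx, Z)
  read x, top Z: go to r, push CBZ → (r, xyxyxyyyxyyyx, CBZ)
  read x, top C: go to r, push ε → (r, yxyxyyyxyyyx, BZ)
  read y, top B: go to r, push CB → (r, xyxyyyxyyyx, CBZ)
  read x, top C: go to r, push ε → (r, yxyyyxyyyx, BZ)
  read y, top B: go to r, push CB → (r, xyyyxyyyx, CBZ)
  read x, top C: go to r, push ε → (r, yyyxyyyx, BZ)
  read y, top B: go to r, push CB → (r, yyxyyyx, CBZ)
No transition applies at (r, yyxyyyx, CBZ); input not fully consumed.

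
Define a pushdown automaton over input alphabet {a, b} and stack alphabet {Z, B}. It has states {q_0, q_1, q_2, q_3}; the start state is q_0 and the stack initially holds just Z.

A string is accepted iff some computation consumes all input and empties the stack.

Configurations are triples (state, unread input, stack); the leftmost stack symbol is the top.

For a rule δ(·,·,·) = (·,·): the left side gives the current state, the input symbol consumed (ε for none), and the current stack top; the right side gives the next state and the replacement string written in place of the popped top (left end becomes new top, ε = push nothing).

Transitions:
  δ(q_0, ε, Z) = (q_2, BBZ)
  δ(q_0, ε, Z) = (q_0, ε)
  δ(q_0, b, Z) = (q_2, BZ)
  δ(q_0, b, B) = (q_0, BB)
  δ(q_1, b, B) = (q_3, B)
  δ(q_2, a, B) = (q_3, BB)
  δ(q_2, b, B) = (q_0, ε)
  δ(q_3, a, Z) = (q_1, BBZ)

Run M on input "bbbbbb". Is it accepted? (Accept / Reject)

Accept

One accepting computation: (q_0, bbbbbb, Z) ⊢ (q_2, bbbbb, BZ) ⊢ (q_0, bbbb, Z) ⊢ (q_2, bbb, BZ) ⊢ (q_0, bb, Z) ⊢ (q_2, b, BZ) ⊢ (q_0, ε, Z) ⊢ (q_0, ε, ε)
All input consumed and the stack is empty.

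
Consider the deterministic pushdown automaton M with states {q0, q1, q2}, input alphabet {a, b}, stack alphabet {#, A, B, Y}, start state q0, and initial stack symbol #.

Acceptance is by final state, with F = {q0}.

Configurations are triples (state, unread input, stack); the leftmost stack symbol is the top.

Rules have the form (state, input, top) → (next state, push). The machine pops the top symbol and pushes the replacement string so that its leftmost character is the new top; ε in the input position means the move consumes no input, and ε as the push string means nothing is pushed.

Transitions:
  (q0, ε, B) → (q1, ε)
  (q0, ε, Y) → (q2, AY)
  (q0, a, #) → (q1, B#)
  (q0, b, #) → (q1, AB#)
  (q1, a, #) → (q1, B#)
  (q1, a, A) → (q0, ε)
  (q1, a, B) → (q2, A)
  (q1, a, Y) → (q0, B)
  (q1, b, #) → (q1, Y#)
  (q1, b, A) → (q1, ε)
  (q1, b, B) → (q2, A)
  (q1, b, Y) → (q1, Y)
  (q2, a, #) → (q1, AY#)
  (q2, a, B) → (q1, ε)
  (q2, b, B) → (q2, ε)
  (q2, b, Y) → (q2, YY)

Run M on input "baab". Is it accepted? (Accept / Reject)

(q0, baab, #)
  read b, top #: go to q1, push AB# → (q1, aab, AB#)
  read a, top A: go to q0, push ε → (q0, ab, B#)
  ε-move, top B: go to q1, push ε → (q1, ab, #)
  read a, top #: go to q1, push B# → (q1, b, B#)
  read b, top B: go to q2, push A → (q2, ε, A#)
All input consumed; state q2 ∉ F and no further ε-move applies.

Reject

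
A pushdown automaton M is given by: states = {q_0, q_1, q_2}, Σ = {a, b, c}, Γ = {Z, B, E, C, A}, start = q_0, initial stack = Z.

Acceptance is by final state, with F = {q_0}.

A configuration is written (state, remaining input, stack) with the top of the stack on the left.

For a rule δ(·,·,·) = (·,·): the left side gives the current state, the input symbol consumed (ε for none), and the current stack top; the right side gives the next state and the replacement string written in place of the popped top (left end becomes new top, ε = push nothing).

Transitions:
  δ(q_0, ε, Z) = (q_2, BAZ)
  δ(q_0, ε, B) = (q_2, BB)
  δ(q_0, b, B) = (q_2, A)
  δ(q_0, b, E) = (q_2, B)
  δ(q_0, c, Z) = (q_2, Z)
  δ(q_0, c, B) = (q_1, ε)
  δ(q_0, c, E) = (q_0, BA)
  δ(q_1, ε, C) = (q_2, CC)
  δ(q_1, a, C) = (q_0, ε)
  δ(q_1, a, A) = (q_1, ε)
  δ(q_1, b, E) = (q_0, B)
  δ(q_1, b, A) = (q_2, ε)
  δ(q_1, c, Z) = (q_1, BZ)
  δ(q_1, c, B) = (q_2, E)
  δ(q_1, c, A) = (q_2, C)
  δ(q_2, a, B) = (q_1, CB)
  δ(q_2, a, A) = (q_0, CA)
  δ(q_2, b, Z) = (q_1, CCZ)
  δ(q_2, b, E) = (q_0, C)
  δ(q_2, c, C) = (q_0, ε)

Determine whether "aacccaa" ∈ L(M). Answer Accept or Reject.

Accept

One accepting computation: (q_0, aacccaa, Z) ⊢ (q_2, aacccaa, BAZ) ⊢ (q_1, acccaa, CBAZ) ⊢ (q_0, cccaa, BAZ) ⊢ (q_1, ccaa, AZ) ⊢ (q_2, caa, CZ) ⊢ (q_0, aa, Z) ⊢ (q_2, aa, BAZ) ⊢ (q_1, a, CBAZ) ⊢ (q_0, ε, BAZ)
All input consumed and state q_0 ∈ F.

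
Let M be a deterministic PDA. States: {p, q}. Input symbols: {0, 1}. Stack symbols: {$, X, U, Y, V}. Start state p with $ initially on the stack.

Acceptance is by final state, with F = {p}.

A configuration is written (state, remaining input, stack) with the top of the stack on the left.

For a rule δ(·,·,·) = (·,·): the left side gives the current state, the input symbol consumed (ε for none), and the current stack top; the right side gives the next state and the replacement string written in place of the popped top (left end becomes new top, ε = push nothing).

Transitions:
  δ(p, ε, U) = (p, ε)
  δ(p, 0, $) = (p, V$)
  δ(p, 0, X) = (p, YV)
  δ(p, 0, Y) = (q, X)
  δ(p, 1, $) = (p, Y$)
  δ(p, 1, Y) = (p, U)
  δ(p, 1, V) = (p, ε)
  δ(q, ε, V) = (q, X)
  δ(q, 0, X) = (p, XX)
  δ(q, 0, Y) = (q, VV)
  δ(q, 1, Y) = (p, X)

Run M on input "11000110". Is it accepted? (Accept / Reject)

(p, 11000110, $)
  read 1, top $: go to p, push Y$ → (p, 1000110, Y$)
  read 1, top Y: go to p, push U → (p, 000110, U$)
  ε-move, top U: go to p, push ε → (p, 000110, $)
  read 0, top $: go to p, push V$ → (p, 00110, V$)
No transition applies at (p, 00110, V$); input not fully consumed.

Reject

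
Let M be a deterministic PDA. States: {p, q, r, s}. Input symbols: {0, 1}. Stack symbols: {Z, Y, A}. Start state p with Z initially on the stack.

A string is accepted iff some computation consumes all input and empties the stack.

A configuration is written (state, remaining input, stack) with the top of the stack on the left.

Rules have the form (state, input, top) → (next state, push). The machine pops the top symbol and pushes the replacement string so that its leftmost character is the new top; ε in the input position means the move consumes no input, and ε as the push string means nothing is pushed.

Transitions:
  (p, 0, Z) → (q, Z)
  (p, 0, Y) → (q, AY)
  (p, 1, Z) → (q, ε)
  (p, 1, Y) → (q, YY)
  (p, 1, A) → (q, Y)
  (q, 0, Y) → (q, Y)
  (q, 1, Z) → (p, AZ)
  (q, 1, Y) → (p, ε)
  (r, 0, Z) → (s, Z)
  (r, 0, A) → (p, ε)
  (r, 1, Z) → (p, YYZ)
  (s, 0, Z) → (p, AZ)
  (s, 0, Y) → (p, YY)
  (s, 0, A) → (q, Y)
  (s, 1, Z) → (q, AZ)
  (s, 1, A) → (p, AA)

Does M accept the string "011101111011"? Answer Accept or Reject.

(p, 011101111011, Z)
  read 0, top Z: go to q, push Z → (q, 11101111011, Z)
  read 1, top Z: go to p, push AZ → (p, 1101111011, AZ)
  read 1, top A: go to q, push Y → (q, 101111011, YZ)
  read 1, top Y: go to p, push ε → (p, 01111011, Z)
  read 0, top Z: go to q, push Z → (q, 1111011, Z)
  read 1, top Z: go to p, push AZ → (p, 111011, AZ)
  read 1, top A: go to q, push Y → (q, 11011, YZ)
  read 1, top Y: go to p, push ε → (p, 1011, Z)
  read 1, top Z: go to q, push ε → (q, 011, ε)
No transition applies at (q, 011, ε); input not fully consumed.

Reject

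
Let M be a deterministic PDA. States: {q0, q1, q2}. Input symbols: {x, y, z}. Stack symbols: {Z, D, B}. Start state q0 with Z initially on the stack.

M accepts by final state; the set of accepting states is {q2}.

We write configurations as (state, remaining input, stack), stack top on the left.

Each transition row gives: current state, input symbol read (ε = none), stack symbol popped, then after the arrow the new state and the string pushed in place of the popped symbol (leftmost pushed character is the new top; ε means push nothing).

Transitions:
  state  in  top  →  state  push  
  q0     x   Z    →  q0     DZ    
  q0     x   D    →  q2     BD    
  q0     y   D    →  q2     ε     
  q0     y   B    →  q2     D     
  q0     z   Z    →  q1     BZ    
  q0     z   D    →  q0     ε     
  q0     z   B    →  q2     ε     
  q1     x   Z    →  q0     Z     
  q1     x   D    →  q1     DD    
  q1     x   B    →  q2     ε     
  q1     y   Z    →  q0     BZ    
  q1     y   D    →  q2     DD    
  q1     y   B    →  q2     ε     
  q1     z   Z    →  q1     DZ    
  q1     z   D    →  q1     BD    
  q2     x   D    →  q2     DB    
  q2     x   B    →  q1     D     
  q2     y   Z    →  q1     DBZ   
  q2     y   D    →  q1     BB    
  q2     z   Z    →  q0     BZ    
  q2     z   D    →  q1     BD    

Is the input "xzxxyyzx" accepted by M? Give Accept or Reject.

(q0, xzxxyyzx, Z)
  read x, top Z: go to q0, push DZ → (q0, zxxyyzx, DZ)
  read z, top D: go to q0, push ε → (q0, xxyyzx, Z)
  read x, top Z: go to q0, push DZ → (q0, xyyzx, DZ)
  read x, top D: go to q2, push BD → (q2, yyzx, BDZ)
No transition applies at (q2, yyzx, BDZ); input not fully consumed.

Reject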